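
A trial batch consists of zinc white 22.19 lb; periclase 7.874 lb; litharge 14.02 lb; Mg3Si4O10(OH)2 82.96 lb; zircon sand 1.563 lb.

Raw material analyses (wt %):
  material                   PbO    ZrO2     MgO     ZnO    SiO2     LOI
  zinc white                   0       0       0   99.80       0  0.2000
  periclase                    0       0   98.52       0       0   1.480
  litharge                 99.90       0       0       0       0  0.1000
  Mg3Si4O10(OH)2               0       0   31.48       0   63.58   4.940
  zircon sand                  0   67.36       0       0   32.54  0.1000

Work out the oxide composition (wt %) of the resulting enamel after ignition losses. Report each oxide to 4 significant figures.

Mid-chain values are displayed, rounded to four significant digits, between the steps; all arithmetic runs at full float precision all the way through. Each reported result is rounded a single time; all derived quantities (LOI, the five compositions, glass mass, the yield, the totals) are computed from the weighed amounts for 124.3 lb of glass at exact precision, exactly as shown in the question or the answer.
Mass of each oxide from the mix:
  PbO: 14.02·0.9990 = 14.01 lb
  ZrO2: 1.563·0.6736 = 1.053 lb
  MgO: 7.874·0.9852 + 82.96·0.3148 = 33.87 lb
  ZnO: 22.19·0.9980 = 22.15 lb
  SiO2: 82.96·0.6358 + 1.563·0.3254 = 53.25 lb
LOI: 22.19·0.002000 + 7.874·0.01480 + 14.02·0.001000 + 82.96·0.04940 + 1.563·0.001000 = 4.275 lb
Glass mass = batch − LOI = 128.6 − 4.275 = 124.3 lb (consistent with Σ oxide mass)
each wt % is 100 × oxide ÷ glass

Glass mass = 124.3 lb (batch 128.6 − LOI 4.275).
Composition: PbO 11.26%, ZrO2 0.8468%, MgO 27.24%, ZnO 17.81%, SiO2 42.83%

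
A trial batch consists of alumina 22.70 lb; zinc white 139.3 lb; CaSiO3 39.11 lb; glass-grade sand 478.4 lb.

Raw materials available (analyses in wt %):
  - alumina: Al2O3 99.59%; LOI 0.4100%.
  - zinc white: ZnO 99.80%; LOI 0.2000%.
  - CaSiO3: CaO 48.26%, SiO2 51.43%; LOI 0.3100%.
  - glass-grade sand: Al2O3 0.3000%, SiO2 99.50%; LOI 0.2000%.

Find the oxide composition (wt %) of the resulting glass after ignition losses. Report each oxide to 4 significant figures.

Glass mass = 678.1 lb (batch 679.5 − LOI 1.450).
Composition: ZnO 20.50%, Al2O3 3.546%, CaO 2.784%, SiO2 73.17%

All internal work carries full float precision at each step; in-progress results are printed (rounded to four significant digits) across the worked steps. Each reported value is rounded once only — the derived quantities (four oxide percentages, net glass mass, totals, LOI, the yield) are computed in exact precision starting from the weights on 678.1 lb of glass exactly as shown in problem or answer.
Delivered oxide masses:
  ZnO: 139.3·0.9980 = 139.0 lb
  Al2O3: 22.70·0.9959 + 478.4·0.003000 = 24.04 lb
  CaO: 39.11·0.4826 = 18.87 lb
  SiO2: 39.11·0.5143 + 478.4·0.9950 = 496.1 lb
LOI: 22.70·0.004100 + 139.3·0.002000 + 39.11·0.003100 + 478.4·0.002000 = 1.450 lb
batch − LOI leaves glass = 679.5 − 1.450 = 678.1 lb (equal to the oxide-mass sum)
wt % = 100 × oxide mass / glass mass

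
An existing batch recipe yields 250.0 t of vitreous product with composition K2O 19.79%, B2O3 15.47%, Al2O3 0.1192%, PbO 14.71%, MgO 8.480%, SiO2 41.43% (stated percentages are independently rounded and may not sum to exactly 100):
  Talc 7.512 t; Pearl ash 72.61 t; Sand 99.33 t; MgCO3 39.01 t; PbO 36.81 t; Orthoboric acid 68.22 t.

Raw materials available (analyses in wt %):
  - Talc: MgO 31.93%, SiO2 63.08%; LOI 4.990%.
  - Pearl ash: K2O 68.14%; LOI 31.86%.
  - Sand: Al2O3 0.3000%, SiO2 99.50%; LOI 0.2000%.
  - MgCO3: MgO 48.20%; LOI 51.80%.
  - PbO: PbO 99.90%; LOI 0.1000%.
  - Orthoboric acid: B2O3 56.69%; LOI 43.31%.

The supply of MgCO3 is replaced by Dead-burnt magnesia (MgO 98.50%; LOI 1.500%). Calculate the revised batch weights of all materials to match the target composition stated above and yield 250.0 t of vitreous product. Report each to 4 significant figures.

The working math runs at full float precision at every stage. Mid-chain values are shown rounded to 4 significant figures on the page; exactly one rounding goes into each reported number; the derived quantities, including the totals, LOI, the yield, net glass mass, the six compositions, are re-derived from the batch weights for 250.0 t of glass at full precision, precisely as stated by the problem or the answer.
Target masses of each oxide per 250.0 t vitreous product:
  K2O: 19.79% × 250.0 = 49.48 t
  B2O3: 15.47% × 250.0 = 38.67 t
  Al2O3: 0.1192% × 250.0 = 0.2980 t
  PbO: 14.71% × 250.0 = 36.78 t
  MgO: 8.480% × 250.0 = 21.20 t
  SiO2: 41.43% × 250.0 = 103.6 t
Oxide-by-oxide audit with the batch weights as given, relative to the basis at hand (every target is met by its sum exact up to rounding of places):
  K2O: 72.61·0.6814 = 49.48 t (target 49.48 t)
  B2O3: 68.22·0.5669 = 38.67 t (target 38.67 t)
  Al2O3: 99.33·0.003000 = 0.2980 t (target 0.2980 t)
  PbO: 36.81·0.9990 = 36.77 t (target 36.78 t)
  MgO: 7.512·0.3193 + 19.09·0.9850 = 21.20 t (target 21.20 t)
  SiO2: 7.512·0.6308 + 99.33·0.9950 = 103.6 t (target 103.6 t)
Consistency of the glass mass: batch Σ − ignition loss = 250.0 t (oxide target masses add up to 250.0 t; versus the stated basis of 250.0 t — deltas are rounding alone).
Summing the batch: Σ batch = 303.6 t; Σ batch·LOI gives LOI loss = 53.58 t; yield = glass ÷ total batch = 82.35%.

Revised batch per 250.0 t vitreous product:
  Talc: 7.512 t
  Pearl ash: 72.61 t
  Sand: 99.33 t
  Dead-burnt magnesia: 19.09 t
  PbO: 36.81 t
  Orthoboric acid: 68.22 t
Total batch = 303.6 t; LOI loss = 53.58 t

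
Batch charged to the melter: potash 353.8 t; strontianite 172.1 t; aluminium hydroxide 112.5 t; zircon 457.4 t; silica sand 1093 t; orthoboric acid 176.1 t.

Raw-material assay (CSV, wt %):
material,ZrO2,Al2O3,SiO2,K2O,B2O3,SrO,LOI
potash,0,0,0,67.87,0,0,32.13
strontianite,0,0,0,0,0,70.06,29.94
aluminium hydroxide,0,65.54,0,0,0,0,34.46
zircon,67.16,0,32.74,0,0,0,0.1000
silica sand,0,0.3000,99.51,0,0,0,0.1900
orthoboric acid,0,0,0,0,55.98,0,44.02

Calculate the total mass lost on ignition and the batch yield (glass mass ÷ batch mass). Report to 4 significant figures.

LOI loss = 284.0 t; glass = 2081 t; yield = 87.99%

All internal work carries full precision end to end. Values along the way are shown rounded to four significant figures when written out. Exactly one rounding lands on each reported figure; derived quantities, which include LOI, net glass mass, the six compositions, yield, totals, are recomputed in exact precision, exactly as printed in the problem or answer text, from the batch weights per 2081 t of glass.
Per-material ignition loss:
  potash: 353.8 × 0.3213 = 113.7 t
  strontianite: 172.1 × 0.2994 = 51.53 t
  aluminium hydroxide: 112.5 × 0.3446 = 38.77 t
  zircon: 457.4 × 0.001000 = 0.4574 t
  silica sand: 1093 × 0.001900 = 2.077 t
  orthoboric acid: 176.1 × 0.4402 = 77.52 t
Total LOI = 284.0 t
Glass = batch − LOI = 2365 − 284.0 = 2081 t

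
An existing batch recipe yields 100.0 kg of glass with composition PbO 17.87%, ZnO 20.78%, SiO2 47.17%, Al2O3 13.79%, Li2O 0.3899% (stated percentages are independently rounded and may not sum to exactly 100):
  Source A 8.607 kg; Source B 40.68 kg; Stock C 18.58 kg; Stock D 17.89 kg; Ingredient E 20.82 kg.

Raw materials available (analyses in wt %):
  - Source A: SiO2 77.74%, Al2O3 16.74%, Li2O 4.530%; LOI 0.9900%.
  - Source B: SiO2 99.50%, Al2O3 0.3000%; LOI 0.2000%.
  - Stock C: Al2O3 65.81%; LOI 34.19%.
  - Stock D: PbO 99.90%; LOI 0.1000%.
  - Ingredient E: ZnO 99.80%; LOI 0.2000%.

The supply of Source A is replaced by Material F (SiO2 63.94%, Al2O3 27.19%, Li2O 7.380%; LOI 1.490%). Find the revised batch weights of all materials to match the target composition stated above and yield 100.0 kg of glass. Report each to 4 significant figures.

In-progress results are displayed (rounded to four significant digits) when written out. Each numeric step holds full precision all the way through; exactly one rounding lands on each reported result — derived quantities, including the totals, the five compositions, the yield, net glass mass, ignition loss, are recomputed from the weighed amounts on 100.0 kg of glass in exact precision, as they appear in the question or the answer.
Per-oxide target masses for 100.0 kg glass:
  PbO: 17.87% × 100.0 = 17.87 kg
  ZnO: 20.78% × 100.0 = 20.78 kg
  SiO2: 47.17% × 100.0 = 47.17 kg
  Al2O3: 13.79% × 100.0 = 13.79 kg
  Li2O: 0.3899% × 100.0 = 0.3899 kg
Per-oxide balance check on the weights just shown, per the basis as stated (summed amounts equal target values modulo rounding of the values):
  PbO: 17.89·0.9990 = 17.87 kg (target 17.87 kg)
  ZnO: 20.82·0.9980 = 20.78 kg (target 20.78 kg)
  SiO2: 5.283·0.6394 + 44.01·0.9950 = 47.17 kg (target 47.17 kg)
  Al2O3: 5.283·0.2719 + 44.01·0.003000 + 18.57·0.6581 = 13.79 kg (target 13.79 kg)
  Li2O: 5.283·0.07380 = 0.3899 kg (target 0.3899 kg)
The glass-mass cross-check: total charge less LOI = 100.0 kg (per-oxide target masses sum to 100.0 kg; with the basis standing at 100.0 kg — rounding explains the deltas).
Summing the batch: Σ batch = 106.6 kg; ignition loss, Σ(batch × LOI) = 6.575 kg; glass ÷ batch gives a yield of 93.83%.

Revised batch per 100.0 kg glass:
  Material F: 5.283 kg
  Source B: 44.01 kg
  Stock C: 18.57 kg
  Stock D: 17.89 kg
  Ingredient E: 20.82 kg
Total batch = 106.6 kg; LOI loss = 6.575 kg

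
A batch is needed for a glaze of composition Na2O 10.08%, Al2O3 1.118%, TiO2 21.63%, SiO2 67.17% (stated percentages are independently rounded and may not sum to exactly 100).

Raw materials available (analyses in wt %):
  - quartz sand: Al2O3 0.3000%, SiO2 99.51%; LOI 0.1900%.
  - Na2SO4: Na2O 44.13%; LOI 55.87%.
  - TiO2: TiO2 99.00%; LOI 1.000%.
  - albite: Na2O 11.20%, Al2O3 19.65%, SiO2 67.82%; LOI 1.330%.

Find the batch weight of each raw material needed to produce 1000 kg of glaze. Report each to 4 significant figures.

The whole derivation runs at full float precision in every operation; intermediates are printed rounded to four significant figures across the worked steps — each reported figure is rounded a single time — all derived quantities, which include yield, LOI, totals, glass mass, the four compositions, are recomputed at full precision, as given in problem or answer, starting from the weights at 1000 kg of glass.
Per-oxide target masses for 1000 kg glaze:
  Na2O: 10.08% × 1000 = 100.8 kg
  Al2O3: 1.118% × 1000 = 11.18 kg
  TiO2: 21.63% × 1000 = 216.3 kg
  SiO2: 67.17% × 1000 = 671.7 kg
Sums-versus-targets review using the reported weights, against the basis in use (summed amounts equal target values given rounding of the digits):
  Na2O: 216.5·0.4413 + 47.08·0.1120 = 100.8 kg (target 100.8 kg)
  Al2O3: 642.9·0.003000 + 47.08·0.1965 = 11.18 kg (target 11.18 kg)
  TiO2: 218.5·0.9900 = 216.3 kg (target 216.3 kg)
  SiO2: 642.9·0.9951 + 47.08·0.6782 = 671.7 kg (target 671.7 kg)
Glass-mass sanity pass: batch Σ − ignition loss = 1000 kg (the Σ of target masses is 1000 kg; basis as stated: 1000 kg — gaps are rounding artifacts).
Batch grand total — Σ batch = 1125 kg; loss to ignition Σ batch·LOI = 125.0 kg; the yield ratio, glass ÷ batch: 88.89%.

Batch per 1000 kg glaze:
  quartz sand: 642.9 kg
  Na2SO4: 216.5 kg
  TiO2: 218.5 kg
  albite: 47.08 kg
Total batch = 1125 kg; LOI loss = 125.0 kg; yield = 88.89%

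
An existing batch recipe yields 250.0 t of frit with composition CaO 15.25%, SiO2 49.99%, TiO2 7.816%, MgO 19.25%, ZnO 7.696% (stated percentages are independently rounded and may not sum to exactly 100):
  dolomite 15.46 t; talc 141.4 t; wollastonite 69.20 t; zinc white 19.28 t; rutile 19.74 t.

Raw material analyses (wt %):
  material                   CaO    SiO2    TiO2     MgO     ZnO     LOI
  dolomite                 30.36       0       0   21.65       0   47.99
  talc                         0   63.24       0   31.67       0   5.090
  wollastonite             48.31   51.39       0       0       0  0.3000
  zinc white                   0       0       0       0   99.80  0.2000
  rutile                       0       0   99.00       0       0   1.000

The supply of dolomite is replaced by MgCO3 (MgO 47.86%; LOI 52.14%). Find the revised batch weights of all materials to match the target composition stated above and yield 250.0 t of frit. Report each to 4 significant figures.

The intermediate values are shown, rounded to 4 significant digits, as written; all internal work maintains exact precision all the way through — a single rounding produces every reported figure — all derived quantities (glass mass, the totals, the five compositions, yield, ignition loss) are re-derived in full float precision starting from the weights for 250.0 t of glass exactly as shown in the problem or the answer.
The oxide mass targets at 250.0 t frit:
  CaO: 15.25% × 250.0 = 38.12 t
  SiO2: 49.99% × 250.0 = 125.0 t
  TiO2: 7.816% × 250.0 = 19.54 t
  MgO: 19.25% × 250.0 = 48.12 t
  ZnO: 7.696% × 250.0 = 19.24 t
Mass-balance tally per oxide per the reported batch figures, under the basis named above (every target is met by its sum net of answer rounding effects):
  CaO: 78.92·0.4831 = 38.13 t (target 38.12 t)
  SiO2: 133.5·0.6324 + 78.92·0.5139 = 125.0 t (target 125.0 t)
  TiO2: 19.74·0.9900 = 19.54 t (target 19.54 t)
  MgO: 12.22·0.4786 + 133.5·0.3167 = 48.13 t (target 48.12 t)
  ZnO: 19.28·0.9980 = 19.24 t (target 19.24 t)
Mass balance on the glass: Σ batch − LOI loss = 250.0 t (oxide target masses add up to 250.0 t; basis as stated: 250.0 t — gaps are rounding artifacts).
Adding the batch up: Σ batch = 263.7 t; LOI removed, Σ of batch·LOI: 13.64 t; yield = glass ÷ total batch = 94.83%.

Revised batch per 250.0 t frit:
  MgCO3: 12.22 t
  talc: 133.5 t
  wollastonite: 78.92 t
  zinc white: 19.28 t
  rutile: 19.74 t
Total batch = 263.7 t; LOI loss = 13.64 t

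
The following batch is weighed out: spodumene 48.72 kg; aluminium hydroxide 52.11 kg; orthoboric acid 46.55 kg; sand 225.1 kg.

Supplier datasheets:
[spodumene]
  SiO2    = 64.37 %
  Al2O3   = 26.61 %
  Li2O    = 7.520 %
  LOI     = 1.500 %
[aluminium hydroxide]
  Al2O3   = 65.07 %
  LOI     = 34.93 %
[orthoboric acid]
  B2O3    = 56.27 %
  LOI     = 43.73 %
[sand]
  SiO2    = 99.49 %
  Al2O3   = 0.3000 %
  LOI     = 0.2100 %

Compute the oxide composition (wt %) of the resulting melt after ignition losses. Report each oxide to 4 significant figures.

Glass mass = 332.7 kg (batch 372.5 − LOI 39.76).
Composition: SiO2 76.74%, Al2O3 14.29%, B2O3 7.873%, Li2O 1.101%

Each numeric step keeps full float precision all the way through. Mid-chain values appear, rounded to four significant digits, on the page. Every reported value is rounded just once — all derived quantities, which include net glass mass, LOI, four oxide percentages, the totals, yield, are rebuilt at full float precision, as set out in question or answer, using the weight values on 332.7 kg of glass.
Per-oxide mass from batch:
  SiO2: 48.72·0.6437 + 225.1·0.9949 = 255.3 kg
  Al2O3: 48.72·0.2661 + 52.11·0.6507 + 225.1·0.003000 = 47.55 kg
  B2O3: 46.55·0.5627 = 26.19 kg
  Li2O: 48.72·0.07520 = 3.664 kg
LOI: 48.72·0.01500 + 52.11·0.3493 + 46.55·0.4373 + 225.1·0.002100 = 39.76 kg
The glass mass, total less LOI, = 372.5 − 39.76 = 332.7 kg (matching Σ of the oxides)
wt % = 100 × oxide mass / glass mass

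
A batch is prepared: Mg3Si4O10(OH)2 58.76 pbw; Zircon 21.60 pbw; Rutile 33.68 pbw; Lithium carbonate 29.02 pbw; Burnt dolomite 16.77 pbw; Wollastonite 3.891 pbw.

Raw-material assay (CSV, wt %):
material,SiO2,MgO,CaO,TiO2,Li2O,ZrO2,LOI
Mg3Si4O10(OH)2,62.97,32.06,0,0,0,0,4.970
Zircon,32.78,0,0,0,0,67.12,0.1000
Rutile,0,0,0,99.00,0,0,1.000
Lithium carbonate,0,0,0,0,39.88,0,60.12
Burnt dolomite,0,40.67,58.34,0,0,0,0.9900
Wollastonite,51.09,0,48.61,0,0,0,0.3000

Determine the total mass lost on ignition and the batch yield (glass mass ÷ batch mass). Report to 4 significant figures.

LOI loss = 20.90 pbw; glass = 142.8 pbw; yield = 87.23%

The intermediate values appear, with 4-significant-figure rounding, across the worked steps — all arithmetic maintains full float precision at all times; every reported figure is rounded only once — derived quantities (net glass mass, the six compositions, the totals, the yield, ignition loss) are rebuilt starting from the weights per 142.8 pbw of glass in full float precision, precisely as stated by question or answer.
Material-by-material LOI:
  Mg3Si4O10(OH)2: 58.76 × 0.04970 = 2.920 pbw
  Zircon: 21.60 × 0.001000 = 0.02160 pbw
  Rutile: 33.68 × 0.01000 = 0.3368 pbw
  Lithium carbonate: 29.02 × 0.6012 = 17.45 pbw
  Burnt dolomite: 16.77 × 0.009900 = 0.1660 pbw
  Wollastonite: 3.891 × 0.003000 = 0.01167 pbw
Total LOI = 20.90 pbw
Glass = batch − LOI = 163.7 − 20.90 = 142.8 pbw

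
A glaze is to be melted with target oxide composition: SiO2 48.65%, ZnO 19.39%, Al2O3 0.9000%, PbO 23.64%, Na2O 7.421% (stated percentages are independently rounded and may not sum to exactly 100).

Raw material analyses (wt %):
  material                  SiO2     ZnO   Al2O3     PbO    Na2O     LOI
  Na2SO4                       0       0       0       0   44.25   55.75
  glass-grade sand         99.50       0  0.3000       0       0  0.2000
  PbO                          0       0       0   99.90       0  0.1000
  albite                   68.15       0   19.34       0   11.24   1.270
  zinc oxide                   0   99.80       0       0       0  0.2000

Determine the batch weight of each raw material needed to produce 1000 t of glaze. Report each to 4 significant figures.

All internal work maintains exact precision from start to finish — values along the way are printed (rounded to 4 significant figures) between the steps — every reported value carries a single rounding; derived quantities, including the totals, ignition loss, net glass mass, yield, five oxide percentages, are re-derived starting from the weights at 1000 t of glass at exact precision, exactly as shown in question or answer.
Per-oxide target masses for 1000 t glaze:
  SiO2: 48.65% × 1000 = 486.5 t
  ZnO: 19.39% × 1000 = 193.9 t
  Al2O3: 0.9000% × 1000 = 9.000 t
  PbO: 23.64% × 1000 = 236.4 t
  Na2O: 7.421% × 1000 = 74.21 t
Oxide-by-oxide audit per the reported batch figures, at the basis given (sums match the target masses within answer rounding):
  SiO2: 462.0·0.9950 + 39.37·0.6815 = 486.5 t (target 486.5 t)
  ZnO: 194.3·0.9980 = 193.9 t (target 193.9 t)
  Al2O3: 462.0·0.003000 + 39.37·0.1934 = 9.000 t (target 9.000 t)
  PbO: 236.6·0.9990 = 236.4 t (target 236.4 t)
  Na2O: 157.7·0.4425 + 39.37·0.1124 = 74.21 t (target 74.21 t)
The glass-mass cross-check: the batch minus its LOI: 1000 t (oxide target masses add up to 1000 t; basis as stated: 1000 t — deltas are rounding alone).
Batch total: Σ batch = 1090 t; LOI loss = Σ batch·LOI = 89.97 t; yield: glass divided by total = 91.75%.

Batch per 1000 t glaze:
  Na2SO4: 157.7 t
  glass-grade sand: 462.0 t
  PbO: 236.6 t
  albite: 39.37 t
  zinc oxide: 194.3 t
Total batch = 1090 t; LOI loss = 89.97 t; yield = 91.75%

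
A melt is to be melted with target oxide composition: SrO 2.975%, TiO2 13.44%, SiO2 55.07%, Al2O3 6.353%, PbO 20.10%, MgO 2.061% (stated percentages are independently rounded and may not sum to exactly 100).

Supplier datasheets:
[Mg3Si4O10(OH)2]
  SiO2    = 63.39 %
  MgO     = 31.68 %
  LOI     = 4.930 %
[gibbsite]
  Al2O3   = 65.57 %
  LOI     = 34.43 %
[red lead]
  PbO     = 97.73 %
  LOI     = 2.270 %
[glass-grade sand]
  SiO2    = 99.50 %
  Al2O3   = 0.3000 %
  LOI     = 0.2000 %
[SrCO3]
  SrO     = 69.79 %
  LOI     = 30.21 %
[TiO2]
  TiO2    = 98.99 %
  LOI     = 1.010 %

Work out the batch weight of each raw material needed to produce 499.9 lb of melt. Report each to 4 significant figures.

Exact precision is kept in every operation; mid-chain values are shown rounded to four significant figures on the page; every reported result takes a single rounding — all derived quantities (the yield, LOI, the totals, glass mass, the six compositions) are recomputed starting from the weights for 499.9 lb of glass in full float precision, exactly as printed in the problem or the answer.
The oxide mass targets at 499.9 lb melt:
  SrO: 2.975% × 499.9 = 14.87 lb
  TiO2: 13.44% × 499.9 = 67.19 lb
  SiO2: 55.07% × 499.9 = 275.3 lb
  Al2O3: 6.353% × 499.9 = 31.76 lb
  PbO: 20.10% × 499.9 = 100.5 lb
  MgO: 2.061% × 499.9 = 10.30 lb
Oxide-by-oxide audit on the weights just shown, per the basis as stated (oxide sums agree with the targets net of answer rounding effects):
  SrO: 21.31·0.6979 = 14.87 lb (target 14.87 lb)
  TiO2: 67.87·0.9899 = 67.18 lb (target 67.19 lb)
  SiO2: 32.52·0.6339 + 256.0·0.9950 = 275.3 lb (target 275.3 lb)
  Al2O3: 47.26·0.6557 + 256.0·0.003000 = 31.76 lb (target 31.76 lb)
  PbO: 102.8·0.9773 = 100.5 lb (target 100.5 lb)
  MgO: 32.52·0.3168 = 10.30 lb (target 10.30 lb)
Glass-mass bookkeeping: net batch after ignition = 499.9 lb (per-oxide target masses sum to 499.9 lb; with the basis standing at 499.9 lb — differing by rounding only).
Batch total: Σ batch = 527.8 lb; ignition loss, Σ(batch × LOI) = 27.84 lb; glass ÷ batch gives a yield of 94.72%.

Batch per 499.9 lb melt:
  Mg3Si4O10(OH)2: 32.52 lb
  gibbsite: 47.26 lb
  red lead: 102.8 lb
  glass-grade sand: 256.0 lb
  SrCO3: 21.31 lb
  TiO2: 67.87 lb
Total batch = 527.8 lb; LOI loss = 27.84 lb; yield = 94.72%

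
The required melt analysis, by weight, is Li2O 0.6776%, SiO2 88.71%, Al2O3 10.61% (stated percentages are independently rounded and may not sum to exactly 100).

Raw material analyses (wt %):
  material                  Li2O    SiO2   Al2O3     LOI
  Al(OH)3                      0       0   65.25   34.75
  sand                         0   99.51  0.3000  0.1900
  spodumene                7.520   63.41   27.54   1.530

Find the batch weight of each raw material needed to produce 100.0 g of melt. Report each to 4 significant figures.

Mid-chain values appear rounded to four significant figures in the working; each numeric step carries full float precision in all steps; every reported value takes exactly one rounding. Derived quantities (ignition loss, three oxide percentages, glass mass, yield, totals) are computed at exact precision starting from the weights per 100.0 g of glass as quoted within the question or the answer.
Oxide-by-oxide targets in 100.0 g melt:
  Li2O: 0.6776% × 100.0 = 0.6776 g
  SiO2: 88.71% × 100.0 = 88.71 g
  Al2O3: 10.61% × 100.0 = 10.61 g
Sums-versus-targets review applying the batch weights above, per the basis as stated (summed amounts equal target values modulo rounding of the values):
  Li2O: 9.011·0.07520 = 0.6776 g (target 0.6776 g)
  SiO2: 83.41·0.9951 + 9.011·0.6341 = 88.72 g (target 88.71 g)
  Al2O3: 12.07·0.6525 + 83.41·0.003000 + 9.011·0.2754 = 10.61 g (target 10.61 g)
Auditing the glass mass value: net batch after ignition = 100.0 g (summing oxide targets gives 100.0 g; basis as stated: 100.0 g — gaps are rounding artifacts).
Summing the batch: Σ batch = 104.5 g; ignition loss, Σ(batch × LOI) = 4.491 g; the yield ratio, glass ÷ batch: 95.70%.

Batch per 100.0 g melt:
  Al(OH)3: 12.07 g
  sand: 83.41 g
  spodumene: 9.011 g
Total batch = 104.5 g; LOI loss = 4.491 g; yield = 95.70%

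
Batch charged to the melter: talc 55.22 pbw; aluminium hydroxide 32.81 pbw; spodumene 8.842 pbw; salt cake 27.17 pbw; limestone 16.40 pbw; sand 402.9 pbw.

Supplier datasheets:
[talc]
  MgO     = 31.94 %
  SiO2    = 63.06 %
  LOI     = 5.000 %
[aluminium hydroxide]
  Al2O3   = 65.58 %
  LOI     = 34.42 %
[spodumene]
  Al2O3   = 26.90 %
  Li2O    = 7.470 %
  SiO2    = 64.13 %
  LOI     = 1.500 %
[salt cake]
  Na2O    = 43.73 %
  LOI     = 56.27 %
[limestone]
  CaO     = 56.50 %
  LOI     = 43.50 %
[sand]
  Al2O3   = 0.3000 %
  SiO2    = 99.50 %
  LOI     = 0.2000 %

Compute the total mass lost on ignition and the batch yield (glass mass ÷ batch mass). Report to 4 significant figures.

LOI loss = 37.42 pbw; glass = 505.9 pbw; yield = 93.11%

The intermediate values are displayed rounded to 4 significant figures at each printed step — all arithmetic keeps full precision in every operation. A single rounding yields each reported number; the derived quantities, including the totals, six oxide percentages, the yield, glass mass, ignition loss, are rebuilt from the batch weights per 505.9 pbw of glass in exact precision as quoted within either problem or answer.
Each material's LOI contribution:
  talc: 55.22 × 0.05000 = 2.761 pbw
  aluminium hydroxide: 32.81 × 0.3442 = 11.29 pbw
  spodumene: 8.842 × 0.01500 = 0.1326 pbw
  salt cake: 27.17 × 0.5627 = 15.29 pbw
  limestone: 16.40 × 0.4350 = 7.134 pbw
  sand: 402.9 × 0.002000 = 0.8058 pbw
Total LOI = 37.42 pbw
Glass = batch − LOI = 543.3 − 37.42 = 505.9 pbw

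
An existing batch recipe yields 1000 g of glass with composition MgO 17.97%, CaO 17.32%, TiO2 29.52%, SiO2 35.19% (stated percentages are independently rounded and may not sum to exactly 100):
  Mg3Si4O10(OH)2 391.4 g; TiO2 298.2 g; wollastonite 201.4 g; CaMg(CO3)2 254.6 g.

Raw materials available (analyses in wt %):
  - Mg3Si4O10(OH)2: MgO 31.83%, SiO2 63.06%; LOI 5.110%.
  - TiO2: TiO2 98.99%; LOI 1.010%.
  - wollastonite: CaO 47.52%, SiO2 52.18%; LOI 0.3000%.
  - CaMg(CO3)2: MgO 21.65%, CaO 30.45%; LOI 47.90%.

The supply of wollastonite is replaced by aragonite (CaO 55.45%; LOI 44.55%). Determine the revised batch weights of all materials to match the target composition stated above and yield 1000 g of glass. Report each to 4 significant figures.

Each numeric step holds full precision at all times — values along the way are displayed with 4-significant-figure rounding across the worked steps — each reported result is rounded only once. All derived quantities, including the yield, glass mass, LOI, the four compositions, totals, are re-derived from the batch weights on 1000 g of glass in full precision, precisely as stated by either problem or answer.
Oxide mass targets, per 1000 g glass:
  MgO: 17.97% × 1000 = 179.7 g
  CaO: 17.32% × 1000 = 173.2 g
  TiO2: 29.52% × 1000 = 295.2 g
  SiO2: 35.19% × 1000 = 351.9 g
Oxide-by-oxide audit from the weights as reported, on the stated basis (sums match the target masses given rounding of the digits):
  MgO: 558.0·0.3183 + 9.588·0.2165 = 179.7 g (target 179.7 g)
  CaO: 307.1·0.5545 + 9.588·0.3045 = 173.2 g (target 173.2 g)
  TiO2: 298.2·0.9899 = 295.2 g (target 295.2 g)
  SiO2: 558.0·0.6306 = 351.9 g (target 351.9 g)
The glass-mass cross-check: total batch − LOI = 1000 g (the targets, summed, come to 1000 g; with the basis standing at 1000 g — gaps are rounding artifacts).
Summing the batch: Σ batch = 1173 g; LOI loss = Σ batch·LOI = 172.9 g; the yield ratio, glass ÷ batch: 85.26%.

Revised batch per 1000 g glass:
  Mg3Si4O10(OH)2: 558.0 g
  TiO2: 298.2 g
  aragonite: 307.1 g
  CaMg(CO3)2: 9.588 g
Total batch = 1173 g; LOI loss = 172.9 g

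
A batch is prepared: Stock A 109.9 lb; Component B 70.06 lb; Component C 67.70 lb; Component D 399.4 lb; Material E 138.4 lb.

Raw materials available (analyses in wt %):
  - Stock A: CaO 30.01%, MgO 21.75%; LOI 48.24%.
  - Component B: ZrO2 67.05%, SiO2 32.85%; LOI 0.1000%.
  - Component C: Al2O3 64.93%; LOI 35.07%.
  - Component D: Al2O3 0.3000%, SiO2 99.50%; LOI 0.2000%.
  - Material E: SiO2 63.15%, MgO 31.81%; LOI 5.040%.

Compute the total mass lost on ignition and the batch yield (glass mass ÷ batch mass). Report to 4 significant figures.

Intermediates are printed rounded to 4 significant digits as written — all internal work keeps full precision at each step. Every reported value includes exactly one rounding — all derived quantities (totals, LOI, glass mass, yield, five oxide percentages) are rebuilt using the weight values for 700.9 lb of glass at exact precision, as written in the problem or answer text.
Material-by-material LOI:
  Stock A: 109.9 × 0.4824 = 53.02 lb
  Component B: 70.06 × 0.001000 = 0.07006 lb
  Component C: 67.70 × 0.3507 = 23.74 lb
  Component D: 399.4 × 0.002000 = 0.7988 lb
  Material E: 138.4 × 0.05040 = 6.975 lb
Total LOI = 84.60 lb
Glass = batch − LOI = 785.5 − 84.60 = 700.9 lb

LOI loss = 84.60 lb; glass = 700.9 lb; yield = 89.23%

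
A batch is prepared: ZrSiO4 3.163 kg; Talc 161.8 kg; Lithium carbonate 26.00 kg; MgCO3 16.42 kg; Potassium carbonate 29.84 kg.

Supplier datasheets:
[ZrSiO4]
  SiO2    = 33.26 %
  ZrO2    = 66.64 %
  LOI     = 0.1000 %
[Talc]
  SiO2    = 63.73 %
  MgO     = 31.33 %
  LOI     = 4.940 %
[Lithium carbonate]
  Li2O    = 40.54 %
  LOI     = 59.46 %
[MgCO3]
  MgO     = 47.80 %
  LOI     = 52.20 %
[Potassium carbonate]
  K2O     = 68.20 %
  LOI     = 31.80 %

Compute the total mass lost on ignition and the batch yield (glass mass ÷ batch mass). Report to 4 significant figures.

Every computation carries exact precision in every operation. The intermediate values appear, rounded to 4 significant digits, at each printed step. Every reported number is rounded a single time — all derived quantities are re-derived starting from the weights at 195.7 kg of glass at full float precision (five oxide percentages, LOI, net glass mass, yield, totals) as given in either problem or answer.
Material-by-material LOI:
  ZrSiO4: 3.163 × 0.001000 = 0.003163 kg
  Talc: 161.8 × 0.04940 = 7.993 kg
  Lithium carbonate: 26.00 × 0.5946 = 15.46 kg
  MgCO3: 16.42 × 0.5220 = 8.571 kg
  Potassium carbonate: 29.84 × 0.3180 = 9.489 kg
Total LOI = 41.52 kg
Glass = batch − LOI = 237.2 − 41.52 = 195.7 kg

LOI loss = 41.52 kg; glass = 195.7 kg; yield = 82.50%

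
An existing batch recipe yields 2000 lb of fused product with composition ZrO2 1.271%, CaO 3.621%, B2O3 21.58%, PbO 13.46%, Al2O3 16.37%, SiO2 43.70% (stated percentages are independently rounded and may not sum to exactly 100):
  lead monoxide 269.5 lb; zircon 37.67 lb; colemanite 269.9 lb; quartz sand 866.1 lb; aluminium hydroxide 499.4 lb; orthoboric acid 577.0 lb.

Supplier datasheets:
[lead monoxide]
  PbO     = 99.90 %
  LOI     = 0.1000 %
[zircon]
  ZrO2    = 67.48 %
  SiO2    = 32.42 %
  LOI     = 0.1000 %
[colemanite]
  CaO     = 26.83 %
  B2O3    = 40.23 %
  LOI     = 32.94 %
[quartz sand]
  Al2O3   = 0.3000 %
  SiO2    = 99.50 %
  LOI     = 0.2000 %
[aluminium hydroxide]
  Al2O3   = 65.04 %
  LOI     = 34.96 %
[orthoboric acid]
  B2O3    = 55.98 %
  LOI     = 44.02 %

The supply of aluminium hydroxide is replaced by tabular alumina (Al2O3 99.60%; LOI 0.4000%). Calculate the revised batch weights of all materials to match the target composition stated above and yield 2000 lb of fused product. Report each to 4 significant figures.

The intermediate values appear (rounded to four significant figures) in the printout; the working math carries full precision end to end. A single rounding completes every reported value — all derived quantities are re-derived at full precision (the six compositions, the yield, glass mass, ignition loss, totals) from the batch weights on 2000 lb of glass, as written in problem or answer.
Target masses of each oxide per 2000 lb fused product:
  ZrO2: 1.271% × 2000 = 25.42 lb
  CaO: 3.621% × 2000 = 72.42 lb
  B2O3: 21.58% × 2000 = 431.6 lb
  PbO: 13.46% × 2000 = 269.2 lb
  Al2O3: 16.37% × 2000 = 327.4 lb
  SiO2: 43.70% × 2000 = 874.0 lb
A balance pass over the oxides, using the reported weights, versus the basis set out (each sum matches its target mass inside rounding margins):
  ZrO2: 37.67·0.6748 = 25.42 lb (target 25.42 lb)
  CaO: 269.9·0.2683 = 72.41 lb (target 72.42 lb)
  B2O3: 269.9·0.4023 + 577.0·0.5598 = 431.6 lb (target 431.6 lb)
  PbO: 269.5·0.9990 = 269.2 lb (target 269.2 lb)
  Al2O3: 866.1·0.003000 + 326.1·0.9960 = 327.4 lb (target 327.4 lb)
  SiO2: 37.67·0.3242 + 866.1·0.9950 = 874.0 lb (target 874.0 lb)
Glass mass check: batch total minus LOI = 2000 lb (the Σ of target masses is 2000 lb; stated basis 2000 lb — deltas are rounding alone).
Batch grand total — Σ batch = 2346 lb; the LOI term Σ batch·LOI equals 346.2 lb; the yield ratio, glass ÷ batch: 85.24%.

Revised batch per 2000 lb fused product:
  lead monoxide: 269.5 lb
  zircon: 37.67 lb
  colemanite: 269.9 lb
  quartz sand: 866.1 lb
  tabular alumina: 326.1 lb
  orthoboric acid: 577.0 lb
Total batch = 2346 lb; LOI loss = 346.2 lb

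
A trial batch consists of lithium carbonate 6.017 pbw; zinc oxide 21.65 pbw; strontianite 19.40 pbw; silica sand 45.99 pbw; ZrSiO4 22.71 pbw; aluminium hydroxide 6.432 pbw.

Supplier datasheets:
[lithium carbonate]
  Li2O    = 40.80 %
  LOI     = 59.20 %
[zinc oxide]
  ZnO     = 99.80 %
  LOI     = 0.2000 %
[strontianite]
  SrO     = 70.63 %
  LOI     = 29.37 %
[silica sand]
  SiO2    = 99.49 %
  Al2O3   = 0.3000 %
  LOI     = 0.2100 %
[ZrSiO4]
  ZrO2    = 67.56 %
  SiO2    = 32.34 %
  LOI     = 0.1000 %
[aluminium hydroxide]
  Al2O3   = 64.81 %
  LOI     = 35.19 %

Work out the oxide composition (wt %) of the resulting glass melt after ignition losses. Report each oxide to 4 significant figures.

Glass mass = 110.5 pbw (batch 122.2 − LOI 11.69).
Composition: ZnO 19.55%, ZrO2 13.88%, SrO 12.40%, SiO2 48.05%, Al2O3 3.897%, Li2O 2.221%

Intermediates are displayed, rounded to 4 significant figures, on the page — exact precision is carried all the way through; each reported value is rounded once only — all derived quantities are computed at full float precision (totals, the yield, LOI, glass mass, six oxide percentages) using the weight values at 110.5 pbw of glass as set out in the question or the answer.
Mass of each oxide from the mix:
  ZnO: 21.65·0.9980 = 21.61 pbw
  ZrO2: 22.71·0.6756 = 15.34 pbw
  SrO: 19.40·0.7063 = 13.70 pbw
  SiO2: 45.99·0.9949 + 22.71·0.3234 = 53.10 pbw
  Al2O3: 45.99·0.003000 + 6.432·0.6481 = 4.307 pbw
  Li2O: 6.017·0.4080 = 2.455 pbw
LOI: 6.017·0.5920 + 21.65·0.002000 + 19.40·0.2937 + 45.99·0.002100 + 22.71·0.001000 + 6.432·0.3519 = 11.69 pbw
Net of LOI, the glass mass = 122.2 − 11.69 = 110.5 pbw (equal to the oxide-mass sum)
percent share: oxide ÷ glass, ×100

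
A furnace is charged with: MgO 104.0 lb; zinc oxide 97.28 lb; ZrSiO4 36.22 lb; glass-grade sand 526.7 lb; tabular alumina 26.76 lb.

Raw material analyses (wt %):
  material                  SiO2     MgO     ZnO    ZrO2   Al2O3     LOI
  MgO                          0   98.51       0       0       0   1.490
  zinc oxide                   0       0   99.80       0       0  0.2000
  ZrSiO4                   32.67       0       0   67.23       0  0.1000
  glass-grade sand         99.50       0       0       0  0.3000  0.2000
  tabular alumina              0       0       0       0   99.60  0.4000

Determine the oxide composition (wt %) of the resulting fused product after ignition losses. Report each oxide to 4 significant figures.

Glass mass = 788.0 lb (batch 791.0 − LOI 2.941).
Composition: SiO2 68.01%, MgO 13.00%, ZnO 12.32%, ZrO2 3.090%, Al2O3 3.583%

Full precision is kept at all times. Working values are displayed, rounded to 4 significant digits, across the worked steps; a single rounding finalizes each reported figure; derived quantities, including yield, glass mass, ignition loss, the five compositions, totals, are computed from the batch weights for 788.0 lb of glass in full precision exactly as shown in the question or the answer.
Delivered oxide masses:
  SiO2: 36.22·0.3267 + 526.7·0.9950 = 535.9 lb
  MgO: 104.0·0.9851 = 102.5 lb
  ZnO: 97.28·0.9980 = 97.09 lb
  ZrO2: 36.22·0.6723 = 24.35 lb
  Al2O3: 526.7·0.003000 + 26.76·0.9960 = 28.23 lb
LOI: 104.0·0.01490 + 97.28·0.002000 + 36.22·0.001000 + 526.7·0.002000 + 26.76·0.004000 = 2.941 lb
Net of LOI, the glass mass = 791.0 − 2.941 = 788.0 lb (consistent with Σ oxide mass)
wt % = 100 × oxide mass / glass mass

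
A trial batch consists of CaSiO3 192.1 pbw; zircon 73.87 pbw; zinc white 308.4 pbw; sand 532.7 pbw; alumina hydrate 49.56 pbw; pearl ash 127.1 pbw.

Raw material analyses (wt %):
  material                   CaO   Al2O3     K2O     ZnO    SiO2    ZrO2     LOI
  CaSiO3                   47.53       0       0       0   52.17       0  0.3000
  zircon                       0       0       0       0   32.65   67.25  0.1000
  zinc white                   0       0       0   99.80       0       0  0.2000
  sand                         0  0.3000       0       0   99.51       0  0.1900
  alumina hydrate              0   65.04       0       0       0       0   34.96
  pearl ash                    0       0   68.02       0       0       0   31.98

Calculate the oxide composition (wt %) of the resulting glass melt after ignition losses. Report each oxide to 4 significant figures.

Glass mass = 1223 pbw (batch 1284 − LOI 60.25).
Composition: CaO 7.463%, Al2O3 2.765%, K2O 7.066%, ZnO 25.16%, SiO2 53.49%, ZrO2 4.060%

Rounding to four significant digits governs each working value as shown; the whole derivation holds full precision at every stage; every reported result takes exactly one rounding — derived quantities are computed at full precision (glass mass, ignition loss, the six compositions, the totals, the yield) from the weighed amounts on 1223 pbw of glass as given in problem or answer.
What the batch supplies per oxide:
  CaO: 192.1·0.4753 = 91.31 pbw
  Al2O3: 532.7·0.003000 + 49.56·0.6504 = 33.83 pbw
  K2O: 127.1·0.6802 = 86.45 pbw
  ZnO: 308.4·0.9980 = 307.8 pbw
  SiO2: 192.1·0.5217 + 73.87·0.3265 + 532.7·0.9951 = 654.4 pbw
  ZrO2: 73.87·0.6725 = 49.68 pbw
LOI: 192.1·0.003000 + 73.87·0.001000 + 308.4·0.002000 + 532.7·0.001900 + 49.56·0.3496 + 127.1·0.3198 = 60.25 pbw
Net of LOI, the glass mass = 1284 − 60.25 = 1223 pbw (the oxide masses sum to this)
oxide / glass × 100 gives the wt %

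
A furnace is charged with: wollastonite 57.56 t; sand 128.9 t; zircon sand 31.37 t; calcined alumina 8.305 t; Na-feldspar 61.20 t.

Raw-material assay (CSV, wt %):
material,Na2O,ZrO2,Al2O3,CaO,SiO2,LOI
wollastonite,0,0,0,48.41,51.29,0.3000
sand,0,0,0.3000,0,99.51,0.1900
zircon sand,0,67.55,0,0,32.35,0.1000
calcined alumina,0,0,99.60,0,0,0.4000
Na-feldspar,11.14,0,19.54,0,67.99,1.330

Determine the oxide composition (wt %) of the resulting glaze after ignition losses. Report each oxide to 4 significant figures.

Glass mass = 286.0 t (batch 287.3 − LOI 1.296).
Composition: Na2O 2.383%, ZrO2 7.408%, Al2O3 7.208%, CaO 9.742%, SiO2 73.26%

Working values appear (rounded to four significant figures) across the worked steps — every computation runs at exact precision from first step to last. Each reported result takes just one rounding. Derived quantities (the totals, glass mass, yield, LOI, five oxide percentages) are rebuilt starting from the weights at 286.0 t of glass at full float precision as they appear in question or answer.
Oxide-by-oxide delivered mass:
  Na2O: 61.20·0.1114 = 6.818 t
  ZrO2: 31.37·0.6755 = 21.19 t
  Al2O3: 128.9·0.003000 + 8.305·0.9960 + 61.20·0.1954 = 20.62 t
  CaO: 57.56·0.4841 = 27.86 t
  SiO2: 57.56·0.5129 + 128.9·0.9951 + 31.37·0.3235 + 61.20·0.6799 = 209.5 t
LOI: 57.56·0.003000 + 128.9·0.001900 + 31.37·0.001000 + 8.305·0.004000 + 61.20·0.01330 = 1.296 t
Resulting glass, batch − LOI: 287.3 − 1.296 = 286.0 t (matching Σ of the oxides)
oxide / glass × 100 gives the wt %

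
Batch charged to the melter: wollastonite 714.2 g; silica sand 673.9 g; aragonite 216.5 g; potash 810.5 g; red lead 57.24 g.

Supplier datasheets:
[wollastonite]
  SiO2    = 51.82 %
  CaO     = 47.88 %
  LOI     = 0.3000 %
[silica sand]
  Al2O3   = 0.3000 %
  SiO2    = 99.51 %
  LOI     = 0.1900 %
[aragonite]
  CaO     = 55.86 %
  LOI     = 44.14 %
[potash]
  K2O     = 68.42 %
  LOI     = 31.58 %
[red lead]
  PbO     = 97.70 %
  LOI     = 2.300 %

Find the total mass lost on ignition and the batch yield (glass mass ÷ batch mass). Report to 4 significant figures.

Full float precision is carried in every operation; intermediates are displayed rounded to four significant figures. Each reported value receives exactly one rounding. All derived quantities (the five compositions, the totals, glass mass, ignition loss, yield) are re-derived using the weight values on 2116 g of glass at full float precision exactly as printed in problem or answer.
Ignition loss by material:
  wollastonite: 714.2 × 0.003000 = 2.143 g
  silica sand: 673.9 × 0.001900 = 1.280 g
  aragonite: 216.5 × 0.4414 = 95.56 g
  potash: 810.5 × 0.3158 = 256.0 g
  red lead: 57.24 × 0.02300 = 1.317 g
Total LOI = 356.3 g
Glass = batch − LOI = 2472 − 356.3 = 2116 g

LOI loss = 356.3 g; glass = 2116 g; yield = 85.59%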